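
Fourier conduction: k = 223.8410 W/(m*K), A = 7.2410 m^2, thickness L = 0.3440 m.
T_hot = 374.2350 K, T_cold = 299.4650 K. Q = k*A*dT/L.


dT = 74.7700 K
Q = 223.8410 * 7.2410 * 74.7700 / 0.3440 = 352295.5220 W

352295.5220 W


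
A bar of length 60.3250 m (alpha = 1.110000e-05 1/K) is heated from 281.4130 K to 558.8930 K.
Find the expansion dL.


dT = 277.4800 K
dL = 1.110000e-05 * 60.3250 * 277.4800 = 0.185803 m
L_final = 60.510803 m

dL = 0.185803 m


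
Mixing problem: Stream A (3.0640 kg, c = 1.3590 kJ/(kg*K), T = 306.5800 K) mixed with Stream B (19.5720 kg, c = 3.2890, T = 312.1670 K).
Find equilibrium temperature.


num = 21371.5020
den = 68.5363
Tf = 311.8276 K

311.8276 K


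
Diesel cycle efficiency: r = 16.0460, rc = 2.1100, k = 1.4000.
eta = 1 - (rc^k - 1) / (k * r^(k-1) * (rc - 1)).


r^(k-1) = 3.0349
rc^k = 2.8444
eta = 0.6089 = 60.8921%

60.8921%


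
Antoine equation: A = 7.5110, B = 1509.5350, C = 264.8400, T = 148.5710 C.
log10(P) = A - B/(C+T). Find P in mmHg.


C+T = 413.4110
B/(C+T) = 3.6514
log10(P) = 7.5110 - 3.6514 = 3.8596
P = 10^3.8596 = 7237.4455 mmHg

7237.4455 mmHg


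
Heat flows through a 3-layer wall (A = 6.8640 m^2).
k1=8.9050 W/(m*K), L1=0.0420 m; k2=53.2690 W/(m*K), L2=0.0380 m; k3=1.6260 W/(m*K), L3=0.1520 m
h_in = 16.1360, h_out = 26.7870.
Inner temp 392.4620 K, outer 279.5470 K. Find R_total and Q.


R_conv_in = 1/(16.1360*6.8640) = 0.0090
R_1 = 0.0420/(8.9050*6.8640) = 0.0007
R_2 = 0.0380/(53.2690*6.8640) = 0.0001
R_3 = 0.1520/(1.6260*6.8640) = 0.0136
R_conv_out = 1/(26.7870*6.8640) = 0.0054
R_total = 0.0289 K/W
Q = 112.9150 / 0.0289 = 3910.1306 W

R_total = 0.0289 K/W, Q = 3910.1306 W


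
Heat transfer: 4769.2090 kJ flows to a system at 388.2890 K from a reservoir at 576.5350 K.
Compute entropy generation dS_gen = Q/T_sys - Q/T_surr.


dS_sys = 4769.2090/388.2890 = 12.2826 kJ/K
dS_surr = -4769.2090/576.5350 = -8.2722 kJ/K
dS_gen = 12.2826 - 8.2722 = 4.0104 kJ/K (irreversible)

dS_gen = 4.0104 kJ/K, irreversible


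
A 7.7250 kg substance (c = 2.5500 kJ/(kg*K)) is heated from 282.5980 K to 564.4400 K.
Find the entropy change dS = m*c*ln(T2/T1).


T2/T1 = 1.9973
ln(T2/T1) = 0.6918
dS = 7.7250 * 2.5500 * 0.6918 = 13.6278 kJ/K

13.6278 kJ/K


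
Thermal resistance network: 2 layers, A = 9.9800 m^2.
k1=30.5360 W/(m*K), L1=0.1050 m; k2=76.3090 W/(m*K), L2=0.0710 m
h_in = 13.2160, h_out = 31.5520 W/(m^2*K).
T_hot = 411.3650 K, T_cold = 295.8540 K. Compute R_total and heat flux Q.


R_conv_in = 1/(13.2160*9.9800) = 0.0076
R_1 = 0.1050/(30.5360*9.9800) = 0.0003
R_2 = 0.0710/(76.3090*9.9800) = 9.3229e-05
R_conv_out = 1/(31.5520*9.9800) = 0.0032
R_total = 0.0112 K/W
Q = 115.5110 / 0.0112 = 10317.8609 W

R_total = 0.0112 K/W, Q = 10317.8609 W


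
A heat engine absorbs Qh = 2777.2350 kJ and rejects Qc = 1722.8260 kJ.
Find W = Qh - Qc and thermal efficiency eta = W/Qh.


W = 2777.2350 - 1722.8260 = 1054.4090 kJ
eta = 1054.4090 / 2777.2350 = 0.3797 = 37.9661%

W = 1054.4090 kJ, eta = 37.9661%


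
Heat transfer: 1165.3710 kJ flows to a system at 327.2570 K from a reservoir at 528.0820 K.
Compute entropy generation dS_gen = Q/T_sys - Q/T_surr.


dS_sys = 1165.3710/327.2570 = 3.5610 kJ/K
dS_surr = -1165.3710/528.0820 = -2.2068 kJ/K
dS_gen = 3.5610 - 2.2068 = 1.3542 kJ/K (irreversible)

dS_gen = 1.3542 kJ/K, irreversible


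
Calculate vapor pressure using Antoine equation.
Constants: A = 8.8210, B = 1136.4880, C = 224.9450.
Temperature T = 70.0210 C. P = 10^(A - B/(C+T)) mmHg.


C+T = 294.9660
B/(C+T) = 3.8529
log10(P) = 8.8210 - 3.8529 = 4.9681
P = 10^4.9681 = 92908.2408 mmHg

92908.2408 mmHg


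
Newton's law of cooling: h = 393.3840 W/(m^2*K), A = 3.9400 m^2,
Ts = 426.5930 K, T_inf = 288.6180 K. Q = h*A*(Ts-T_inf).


dT = 137.9750 K
Q = 393.3840 * 3.9400 * 137.9750 = 213852.0002 W

213852.0002 W


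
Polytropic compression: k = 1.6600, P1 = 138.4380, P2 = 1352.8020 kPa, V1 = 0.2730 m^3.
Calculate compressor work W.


(k-1)/k = 0.3976
(P2/P1)^exp = 2.4752
W = 2.5152 * 138.4380 * 0.2730 * (2.4752 - 1) = 140.2252 kJ

140.2252 kJ


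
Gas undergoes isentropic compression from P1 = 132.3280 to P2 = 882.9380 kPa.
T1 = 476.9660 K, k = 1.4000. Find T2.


(k-1)/k = 0.2857
(P2/P1)^exp = 1.7199
T2 = 476.9660 * 1.7199 = 820.3431 K

820.3431 K


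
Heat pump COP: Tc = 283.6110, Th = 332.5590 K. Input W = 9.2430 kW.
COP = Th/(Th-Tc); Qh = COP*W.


COP = 332.5590 / 48.9480 = 6.7941
Qh = 6.7941 * 9.2430 = 62.7981 kW

COP = 6.7941, Qh = 62.7981 kW


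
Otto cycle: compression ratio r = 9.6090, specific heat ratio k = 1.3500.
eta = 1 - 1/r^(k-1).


r^(k-1) = 2.2077
eta = 1 - 1/2.2077 = 0.5470 = 54.7037%

54.7037%


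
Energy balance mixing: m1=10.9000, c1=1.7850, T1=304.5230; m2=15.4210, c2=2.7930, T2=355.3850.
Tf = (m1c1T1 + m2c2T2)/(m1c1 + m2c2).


num = 21231.6868
den = 62.5274
Tf = 339.5584 K

339.5584 K


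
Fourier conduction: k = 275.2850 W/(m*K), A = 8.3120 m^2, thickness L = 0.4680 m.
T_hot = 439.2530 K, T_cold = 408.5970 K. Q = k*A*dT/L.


dT = 30.6560 K
Q = 275.2850 * 8.3120 * 30.6560 / 0.4680 = 149884.8428 W

149884.8428 W


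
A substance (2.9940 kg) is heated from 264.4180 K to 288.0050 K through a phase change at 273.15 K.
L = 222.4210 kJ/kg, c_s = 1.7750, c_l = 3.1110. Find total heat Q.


Q1 (sensible, solid) = 2.9940 * 1.7750 * 8.7320 = 46.4049 kJ
Q2 (latent) = 2.9940 * 222.4210 = 665.9285 kJ
Q3 (sensible, liquid) = 2.9940 * 3.1110 * 14.8550 = 138.3644 kJ
Q_total = 850.6978 kJ

850.6978 kJ


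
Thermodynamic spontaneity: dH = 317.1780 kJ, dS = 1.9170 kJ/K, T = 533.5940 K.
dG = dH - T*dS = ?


T*dS = 533.5940 * 1.9170 = 1022.8997 kJ
dG = 317.1780 - 1022.8997 = -705.7217 kJ (spontaneous)

dG = -705.7217 kJ, spontaneous


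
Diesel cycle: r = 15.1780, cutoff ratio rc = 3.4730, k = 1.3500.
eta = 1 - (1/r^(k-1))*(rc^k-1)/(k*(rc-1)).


r^(k-1) = 2.5907
rc^k = 5.3697
eta = 0.4948 = 49.4792%

49.4792%


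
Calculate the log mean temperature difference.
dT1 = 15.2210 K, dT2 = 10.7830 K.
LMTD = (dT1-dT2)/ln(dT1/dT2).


dT1/dT2 = 1.4116
ln(dT1/dT2) = 0.3447
LMTD = 4.4380 / 0.3447 = 12.8748 K

12.8748 K


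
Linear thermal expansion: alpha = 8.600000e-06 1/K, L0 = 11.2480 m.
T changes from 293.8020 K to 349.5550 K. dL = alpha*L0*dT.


dT = 55.7530 K
dL = 8.600000e-06 * 11.2480 * 55.7530 = 0.005393 m
L_final = 11.253393 m

dL = 0.005393 m


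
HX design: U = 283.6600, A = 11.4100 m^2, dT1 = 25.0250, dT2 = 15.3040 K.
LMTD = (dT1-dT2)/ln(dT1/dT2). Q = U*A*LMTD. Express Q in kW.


LMTD = 19.7677 K
Q = 283.6600 * 11.4100 * 19.7677 = 63979.4527 W = 63.9795 kW

63.9795 kW


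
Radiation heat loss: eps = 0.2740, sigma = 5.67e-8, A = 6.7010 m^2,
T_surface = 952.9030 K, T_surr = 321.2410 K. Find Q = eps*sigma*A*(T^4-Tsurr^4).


T^4 = 8.2451e+11
Tsurr^4 = 1.0649e+10
Q = 0.2740 * 5.67e-8 * 6.7010 * 8.1386e+11 = 84727.0557 W

84727.0557 W


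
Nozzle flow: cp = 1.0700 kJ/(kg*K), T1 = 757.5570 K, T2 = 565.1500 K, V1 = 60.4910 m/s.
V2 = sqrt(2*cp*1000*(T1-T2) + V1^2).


dT = 192.4070 K
2*cp*1000*dT = 411750.9800
V1^2 = 3659.1611
V2 = sqrt(415410.1411) = 644.5232 m/s

644.5232 m/s


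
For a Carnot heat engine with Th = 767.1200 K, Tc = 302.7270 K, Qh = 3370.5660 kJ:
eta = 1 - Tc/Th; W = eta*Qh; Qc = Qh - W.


eta = 1 - 302.7270/767.1200 = 0.6054
W = 0.6054 * 3370.5660 = 2040.4464 kJ
Qc = 3370.5660 - 2040.4464 = 1330.1196 kJ

eta = 60.5372%, W = 2040.4464 kJ, Qc = 1330.1196 kJ


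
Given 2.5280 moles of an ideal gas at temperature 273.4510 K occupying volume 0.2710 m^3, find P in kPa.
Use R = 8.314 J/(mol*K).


P = nRT/V = 2.5280 * 8.314 * 273.4510 / 0.2710
= 5747.3362 / 0.2710 = 21207.8828 Pa = 21.2079 kPa

21.2079 kPa


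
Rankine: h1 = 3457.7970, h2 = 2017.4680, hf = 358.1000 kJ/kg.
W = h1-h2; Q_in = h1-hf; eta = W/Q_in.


W = 1440.3290 kJ/kg
Q_in = 3099.6970 kJ/kg
eta = 0.4647 = 46.4668%

eta = 46.4668%


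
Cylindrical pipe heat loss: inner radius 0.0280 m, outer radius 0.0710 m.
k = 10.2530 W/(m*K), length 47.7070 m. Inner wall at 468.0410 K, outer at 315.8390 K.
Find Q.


dT = 152.2020 K
ln(ro/ri) = 0.9305
Q = 2*pi*10.2530*47.7070*152.2020 / 0.9305 = 502722.6030 W

502722.6030 W


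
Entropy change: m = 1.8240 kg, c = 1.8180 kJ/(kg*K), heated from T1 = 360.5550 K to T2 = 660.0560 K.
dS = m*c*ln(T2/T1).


T2/T1 = 1.8307
ln(T2/T1) = 0.6047
dS = 1.8240 * 1.8180 * 0.6047 = 2.0051 kJ/K

2.0051 kJ/K


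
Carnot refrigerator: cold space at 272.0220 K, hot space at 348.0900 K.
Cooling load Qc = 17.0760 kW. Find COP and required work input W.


COP = 272.0220 / 76.0680 = 3.5760
W = 17.0760 / 3.5760 = 4.7751 kW

COP = 3.5760, W = 4.7751 kW


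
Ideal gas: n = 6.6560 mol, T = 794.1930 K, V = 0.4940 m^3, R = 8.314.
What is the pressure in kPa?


P = nRT/V = 6.6560 * 8.314 * 794.1930 / 0.4940
= 43949.0395 / 0.4940 = 88965.6671 Pa = 88.9657 kPa

88.9657 kPa


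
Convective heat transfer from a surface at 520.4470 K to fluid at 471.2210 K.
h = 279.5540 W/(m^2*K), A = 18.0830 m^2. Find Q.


dT = 49.2260 K
Q = 279.5540 * 18.0830 * 49.2260 = 248846.0437 W

248846.0437 W


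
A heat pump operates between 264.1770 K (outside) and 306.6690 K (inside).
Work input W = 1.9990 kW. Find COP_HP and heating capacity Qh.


COP = 306.6690 / 42.4920 = 7.2171
Qh = 7.2171 * 1.9990 = 14.4270 kW

COP = 7.2171, Qh = 14.4270 kW


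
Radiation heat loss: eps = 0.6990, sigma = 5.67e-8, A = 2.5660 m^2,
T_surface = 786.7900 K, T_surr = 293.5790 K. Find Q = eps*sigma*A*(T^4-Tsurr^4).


T^4 = 3.8321e+11
Tsurr^4 = 7.4285e+09
Q = 0.6990 * 5.67e-8 * 2.5660 * 3.7578e+11 = 38216.4875 W

38216.4875 W


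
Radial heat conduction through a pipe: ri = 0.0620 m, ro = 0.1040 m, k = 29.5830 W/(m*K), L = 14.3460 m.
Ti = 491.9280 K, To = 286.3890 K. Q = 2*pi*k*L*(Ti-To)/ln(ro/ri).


dT = 205.5390 K
ln(ro/ri) = 0.5173
Q = 2*pi*29.5830*14.3460*205.5390 / 0.5173 = 1059598.1197 W

1059598.1197 W


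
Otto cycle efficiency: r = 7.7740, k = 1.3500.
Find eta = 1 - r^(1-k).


r^(k-1) = 2.0499
eta = 1 - 1/2.0499 = 0.5122 = 51.2163%

51.2163%


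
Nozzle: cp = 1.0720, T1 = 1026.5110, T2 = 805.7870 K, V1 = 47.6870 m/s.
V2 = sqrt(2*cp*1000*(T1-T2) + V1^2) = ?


dT = 220.7240 K
2*cp*1000*dT = 473232.2560
V1^2 = 2274.0500
V2 = sqrt(475506.3060) = 689.5697 m/s

689.5697 m/s


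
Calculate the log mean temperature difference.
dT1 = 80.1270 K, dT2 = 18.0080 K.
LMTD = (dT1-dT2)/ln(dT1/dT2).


dT1/dT2 = 4.4495
ln(dT1/dT2) = 1.4928
LMTD = 62.1190 / 1.4928 = 41.6125 K

41.6125 K


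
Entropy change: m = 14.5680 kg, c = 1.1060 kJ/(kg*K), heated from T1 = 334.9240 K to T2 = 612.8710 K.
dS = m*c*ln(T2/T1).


T2/T1 = 1.8299
ln(T2/T1) = 0.6043
dS = 14.5680 * 1.1060 * 0.6043 = 9.7358 kJ/K

9.7358 kJ/K


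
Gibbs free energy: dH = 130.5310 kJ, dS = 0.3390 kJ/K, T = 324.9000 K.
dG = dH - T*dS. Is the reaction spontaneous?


T*dS = 324.9000 * 0.3390 = 110.1411 kJ
dG = 130.5310 - 110.1411 = 20.3899 kJ (non-spontaneous)

dG = 20.3899 kJ, non-spontaneous


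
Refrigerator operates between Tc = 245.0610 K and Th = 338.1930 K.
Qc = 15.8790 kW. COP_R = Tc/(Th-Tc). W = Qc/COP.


COP = 245.0610 / 93.1320 = 2.6313
W = 15.8790 / 2.6313 = 6.0346 kW

COP = 2.6313, W = 6.0346 kW


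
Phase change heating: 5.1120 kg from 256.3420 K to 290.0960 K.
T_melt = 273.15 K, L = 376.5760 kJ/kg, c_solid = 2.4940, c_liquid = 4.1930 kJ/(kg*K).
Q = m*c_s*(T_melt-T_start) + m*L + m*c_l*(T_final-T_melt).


Q1 (sensible, solid) = 5.1120 * 2.4940 * 16.8080 = 214.2907 kJ
Q2 (latent) = 5.1120 * 376.5760 = 1925.0565 kJ
Q3 (sensible, liquid) = 5.1120 * 4.1930 * 16.9460 = 363.2310 kJ
Q_total = 2502.5782 kJ

2502.5782 kJ


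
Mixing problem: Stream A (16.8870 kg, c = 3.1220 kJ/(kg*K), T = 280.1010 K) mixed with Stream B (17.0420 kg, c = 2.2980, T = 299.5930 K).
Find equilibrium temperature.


num = 26500.0804
den = 91.8837
Tf = 288.4088 K

288.4088 K


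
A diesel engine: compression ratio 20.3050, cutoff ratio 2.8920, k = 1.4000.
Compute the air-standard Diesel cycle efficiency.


r^(k-1) = 3.3346
rc^k = 4.4226
eta = 0.6125 = 61.2505%

61.2505%


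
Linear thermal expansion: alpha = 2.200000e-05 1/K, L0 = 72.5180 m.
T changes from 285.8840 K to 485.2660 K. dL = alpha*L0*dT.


dT = 199.3820 K
dL = 2.200000e-05 * 72.5180 * 199.3820 = 0.318093 m
L_final = 72.836093 m

dL = 0.318093 m


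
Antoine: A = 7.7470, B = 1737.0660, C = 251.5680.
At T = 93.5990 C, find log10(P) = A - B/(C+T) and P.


C+T = 345.1670
B/(C+T) = 5.0325
log10(P) = 7.7470 - 5.0325 = 2.7145
P = 10^2.7145 = 518.1579 mmHg

518.1579 mmHg


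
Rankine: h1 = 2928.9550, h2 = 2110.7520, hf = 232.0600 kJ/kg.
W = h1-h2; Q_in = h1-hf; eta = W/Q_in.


W = 818.2030 kJ/kg
Q_in = 2696.8950 kJ/kg
eta = 0.3034 = 30.3387%

eta = 30.3387%


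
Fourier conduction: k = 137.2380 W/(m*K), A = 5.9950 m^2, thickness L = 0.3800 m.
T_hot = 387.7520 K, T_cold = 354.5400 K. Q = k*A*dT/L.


dT = 33.2120 K
Q = 137.2380 * 5.9950 * 33.2120 / 0.3800 = 71907.6342 W

71907.6342 W


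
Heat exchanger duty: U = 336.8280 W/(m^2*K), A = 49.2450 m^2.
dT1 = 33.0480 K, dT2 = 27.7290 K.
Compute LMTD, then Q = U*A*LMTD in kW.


LMTD = 30.3108 K
Q = 336.8280 * 49.2450 * 30.3108 = 502767.4080 W = 502.7674 kW

502.7674 kW


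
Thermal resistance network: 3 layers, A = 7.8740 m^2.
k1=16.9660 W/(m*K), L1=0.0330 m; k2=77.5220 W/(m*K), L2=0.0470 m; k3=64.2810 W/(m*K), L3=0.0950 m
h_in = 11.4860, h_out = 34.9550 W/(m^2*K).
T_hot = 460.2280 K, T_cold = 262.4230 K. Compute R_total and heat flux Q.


R_conv_in = 1/(11.4860*7.8740) = 0.0111
R_1 = 0.0330/(16.9660*7.8740) = 0.0002
R_2 = 0.0470/(77.5220*7.8740) = 7.6998e-05
R_3 = 0.0950/(64.2810*7.8740) = 0.0002
R_conv_out = 1/(34.9550*7.8740) = 0.0036
R_total = 0.0152 K/W
Q = 197.8050 / 0.0152 = 13011.8394 W

R_total = 0.0152 K/W, Q = 13011.8394 W


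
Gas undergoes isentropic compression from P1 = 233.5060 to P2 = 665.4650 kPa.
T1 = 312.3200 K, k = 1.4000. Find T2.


(k-1)/k = 0.2857
(P2/P1)^exp = 1.3488
T2 = 312.3200 * 1.3488 = 421.2602 K

421.2602 K


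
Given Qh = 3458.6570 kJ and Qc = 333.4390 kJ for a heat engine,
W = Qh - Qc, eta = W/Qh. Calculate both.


W = 3458.6570 - 333.4390 = 3125.2180 kJ
eta = 3125.2180 / 3458.6570 = 0.9036 = 90.3593%

W = 3125.2180 kJ, eta = 90.3593%


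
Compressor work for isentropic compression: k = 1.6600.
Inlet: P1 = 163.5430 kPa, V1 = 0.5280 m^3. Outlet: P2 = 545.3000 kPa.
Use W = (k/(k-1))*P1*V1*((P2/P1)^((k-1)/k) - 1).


(k-1)/k = 0.3976
(P2/P1)^exp = 1.6141
W = 2.5152 * 163.5430 * 0.5280 * (1.6141 - 1) = 133.3820 kJ

133.3820 kJ


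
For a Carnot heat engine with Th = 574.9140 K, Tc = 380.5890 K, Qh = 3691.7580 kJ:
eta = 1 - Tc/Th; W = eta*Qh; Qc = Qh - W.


eta = 1 - 380.5890/574.9140 = 0.3380
W = 0.3380 * 3691.7580 = 1247.8403 kJ
Qc = 3691.7580 - 1247.8403 = 2443.9177 kJ

eta = 33.8007%, W = 1247.8403 kJ, Qc = 2443.9177 kJ


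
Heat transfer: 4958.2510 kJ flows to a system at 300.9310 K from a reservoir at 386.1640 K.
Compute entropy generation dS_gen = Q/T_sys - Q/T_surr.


dS_sys = 4958.2510/300.9310 = 16.4764 kJ/K
dS_surr = -4958.2510/386.1640 = -12.8398 kJ/K
dS_gen = 16.4764 - 12.8398 = 3.6366 kJ/K (irreversible)

dS_gen = 3.6366 kJ/K, irreversible


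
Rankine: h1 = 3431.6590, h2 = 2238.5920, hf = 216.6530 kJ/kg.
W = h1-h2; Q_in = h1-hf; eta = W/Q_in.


W = 1193.0670 kJ/kg
Q_in = 3215.0060 kJ/kg
eta = 0.3711 = 37.1093%

eta = 37.1093%


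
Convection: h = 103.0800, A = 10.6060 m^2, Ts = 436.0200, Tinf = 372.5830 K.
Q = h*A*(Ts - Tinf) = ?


dT = 63.4370 K
Q = 103.0800 * 10.6060 * 63.4370 = 69353.5457 W

69353.5457 W


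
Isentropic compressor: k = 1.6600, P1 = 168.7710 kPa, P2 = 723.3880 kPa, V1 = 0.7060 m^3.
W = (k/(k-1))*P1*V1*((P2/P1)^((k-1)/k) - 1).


(k-1)/k = 0.3976
(P2/P1)^exp = 1.7836
W = 2.5152 * 168.7710 * 0.7060 * (1.7836 - 1) = 234.8450 kJ

234.8450 kJ


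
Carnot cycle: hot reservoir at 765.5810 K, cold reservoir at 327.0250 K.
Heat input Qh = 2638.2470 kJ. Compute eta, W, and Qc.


eta = 1 - 327.0250/765.5810 = 0.5728
W = 0.5728 * 2638.2470 = 1511.2954 kJ
Qc = 2638.2470 - 1511.2954 = 1126.9516 kJ

eta = 57.2841%, W = 1511.2954 kJ, Qc = 1126.9516 kJ


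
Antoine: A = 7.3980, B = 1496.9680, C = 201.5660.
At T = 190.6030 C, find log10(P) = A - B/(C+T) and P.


C+T = 392.1690
B/(C+T) = 3.8172
log10(P) = 7.3980 - 3.8172 = 3.5808
P = 10^3.5808 = 3809.3400 mmHg

3809.3400 mmHg


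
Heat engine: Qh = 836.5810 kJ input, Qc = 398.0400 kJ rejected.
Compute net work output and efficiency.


W = 836.5810 - 398.0400 = 438.5410 kJ
eta = 438.5410 / 836.5810 = 0.5242 = 52.4206%

W = 438.5410 kJ, eta = 52.4206%


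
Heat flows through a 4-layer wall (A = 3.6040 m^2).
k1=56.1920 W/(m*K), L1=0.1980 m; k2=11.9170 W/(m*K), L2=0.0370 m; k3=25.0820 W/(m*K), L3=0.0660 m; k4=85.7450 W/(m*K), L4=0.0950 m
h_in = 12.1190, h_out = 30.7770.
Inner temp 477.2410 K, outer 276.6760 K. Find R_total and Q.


R_conv_in = 1/(12.1190*3.6040) = 0.0229
R_1 = 0.1980/(56.1920*3.6040) = 0.0010
R_2 = 0.0370/(11.9170*3.6040) = 0.0009
R_3 = 0.0660/(25.0820*3.6040) = 0.0007
R_4 = 0.0950/(85.7450*3.6040) = 0.0003
R_conv_out = 1/(30.7770*3.6040) = 0.0090
R_total = 0.0348 K/W
Q = 200.5650 / 0.0348 = 5765.4122 W

R_total = 0.0348 K/W, Q = 5765.4122 W


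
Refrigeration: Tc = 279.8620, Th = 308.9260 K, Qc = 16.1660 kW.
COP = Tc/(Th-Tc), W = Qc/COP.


COP = 279.8620 / 29.0640 = 9.6292
W = 16.1660 / 9.6292 = 1.6789 kW

COP = 9.6292, W = 1.6789 kW


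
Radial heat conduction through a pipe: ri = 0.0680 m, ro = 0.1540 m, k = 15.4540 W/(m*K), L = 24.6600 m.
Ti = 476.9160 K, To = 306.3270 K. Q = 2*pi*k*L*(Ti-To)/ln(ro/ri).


dT = 170.5890 K
ln(ro/ri) = 0.8174
Q = 2*pi*15.4540*24.6600*170.5890 / 0.8174 = 499696.5888 W

499696.5888 W


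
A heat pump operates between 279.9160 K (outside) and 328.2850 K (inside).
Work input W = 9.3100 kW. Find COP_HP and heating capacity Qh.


COP = 328.2850 / 48.3690 = 6.7871
Qh = 6.7871 * 9.3100 = 63.1879 kW

COP = 6.7871, Qh = 63.1879 kW


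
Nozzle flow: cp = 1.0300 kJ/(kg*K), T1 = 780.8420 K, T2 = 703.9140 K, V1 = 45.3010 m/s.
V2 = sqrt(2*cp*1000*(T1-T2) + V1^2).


dT = 76.9280 K
2*cp*1000*dT = 158471.6800
V1^2 = 2052.1806
V2 = sqrt(160523.8606) = 400.6543 m/s

400.6543 m/s


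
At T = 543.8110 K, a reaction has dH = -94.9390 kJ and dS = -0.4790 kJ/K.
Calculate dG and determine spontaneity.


T*dS = 543.8110 * -0.4790 = -260.4855 kJ
dG = -94.9390 + 260.4855 = 165.5465 kJ (non-spontaneous)

dG = 165.5465 kJ, non-spontaneous


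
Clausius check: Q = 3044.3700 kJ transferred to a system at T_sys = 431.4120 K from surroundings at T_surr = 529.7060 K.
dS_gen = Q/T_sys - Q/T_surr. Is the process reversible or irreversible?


dS_sys = 3044.3700/431.4120 = 7.0568 kJ/K
dS_surr = -3044.3700/529.7060 = -5.7473 kJ/K
dS_gen = 7.0568 - 5.7473 = 1.3095 kJ/K (irreversible)

dS_gen = 1.3095 kJ/K, irreversible


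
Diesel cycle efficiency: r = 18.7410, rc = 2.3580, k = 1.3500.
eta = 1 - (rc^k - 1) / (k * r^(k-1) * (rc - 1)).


r^(k-1) = 2.7892
rc^k = 3.1837
eta = 0.5729 = 57.2944%

57.2944%


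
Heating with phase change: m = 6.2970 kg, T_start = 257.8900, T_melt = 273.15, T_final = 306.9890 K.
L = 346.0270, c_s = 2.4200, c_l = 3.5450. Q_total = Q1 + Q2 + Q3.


Q1 (sensible, solid) = 6.2970 * 2.4200 * 15.2600 = 232.5432 kJ
Q2 (latent) = 6.2970 * 346.0270 = 2178.9320 kJ
Q3 (sensible, liquid) = 6.2970 * 3.5450 * 33.8390 = 755.3834 kJ
Q_total = 3166.8586 kJ

3166.8586 kJ


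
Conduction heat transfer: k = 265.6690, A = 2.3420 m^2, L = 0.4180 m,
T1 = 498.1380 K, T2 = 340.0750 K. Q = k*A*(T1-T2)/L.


dT = 158.0630 K
Q = 265.6690 * 2.3420 * 158.0630 / 0.4180 = 235278.2117 W

235278.2117 W


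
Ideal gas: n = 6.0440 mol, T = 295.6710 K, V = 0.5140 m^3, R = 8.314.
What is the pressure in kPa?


P = nRT/V = 6.0440 * 8.314 * 295.6710 / 0.5140
= 14857.4133 / 0.5140 = 28905.4734 Pa = 28.9055 kPa

28.9055 kPa


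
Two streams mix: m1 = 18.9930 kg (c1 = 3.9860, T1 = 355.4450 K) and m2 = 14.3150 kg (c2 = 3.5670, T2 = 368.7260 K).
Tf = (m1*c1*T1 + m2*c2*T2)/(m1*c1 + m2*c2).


num = 45737.0954
den = 126.7677
Tf = 360.7945 K

360.7945 K


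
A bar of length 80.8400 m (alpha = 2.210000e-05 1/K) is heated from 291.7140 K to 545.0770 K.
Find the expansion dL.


dT = 253.3630 K
dL = 2.210000e-05 * 80.8400 * 253.3630 = 0.452649 m
L_final = 81.292649 m

dL = 0.452649 m


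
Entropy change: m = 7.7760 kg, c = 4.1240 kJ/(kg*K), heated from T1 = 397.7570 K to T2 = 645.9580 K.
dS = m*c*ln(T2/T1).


T2/T1 = 1.6240
ln(T2/T1) = 0.4849
dS = 7.7760 * 4.1240 * 0.4849 = 15.5497 kJ/K

15.5497 kJ/K


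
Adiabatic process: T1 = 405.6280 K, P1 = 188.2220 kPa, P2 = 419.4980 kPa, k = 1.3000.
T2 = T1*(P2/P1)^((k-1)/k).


(k-1)/k = 0.2308
(P2/P1)^exp = 1.2032
T2 = 405.6280 * 1.2032 = 488.0332 K

488.0332 K


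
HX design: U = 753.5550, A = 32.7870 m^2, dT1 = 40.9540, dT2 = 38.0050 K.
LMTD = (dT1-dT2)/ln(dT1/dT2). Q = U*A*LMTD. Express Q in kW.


LMTD = 39.4611 K
Q = 753.5550 * 32.7870 * 39.4611 = 974958.7115 W = 974.9587 kW

974.9587 kW


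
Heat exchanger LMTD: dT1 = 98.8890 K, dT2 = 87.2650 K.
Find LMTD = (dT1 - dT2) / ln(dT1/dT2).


dT1/dT2 = 1.1332
ln(dT1/dT2) = 0.1250
LMTD = 11.6240 / 0.1250 = 92.9559 K

92.9559 K


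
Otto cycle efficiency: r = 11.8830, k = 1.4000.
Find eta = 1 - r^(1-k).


r^(k-1) = 2.6914
eta = 1 - 1/2.6914 = 0.6284 = 62.8439%

62.8439%


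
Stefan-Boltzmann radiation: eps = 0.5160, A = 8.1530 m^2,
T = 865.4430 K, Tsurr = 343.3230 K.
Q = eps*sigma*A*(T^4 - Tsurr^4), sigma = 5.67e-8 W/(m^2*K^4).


T^4 = 5.6099e+11
Tsurr^4 = 1.3893e+10
Q = 0.5160 * 5.67e-8 * 8.1530 * 5.4709e+11 = 130500.7080 W

130500.7080 W


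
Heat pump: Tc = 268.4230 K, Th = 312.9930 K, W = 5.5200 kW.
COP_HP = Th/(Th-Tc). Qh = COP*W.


COP = 312.9930 / 44.5700 = 7.0225
Qh = 7.0225 * 5.5200 = 38.7642 kW

COP = 7.0225, Qh = 38.7642 kW


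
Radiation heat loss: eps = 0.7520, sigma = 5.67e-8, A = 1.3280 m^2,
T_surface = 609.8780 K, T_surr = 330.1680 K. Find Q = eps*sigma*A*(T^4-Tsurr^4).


T^4 = 1.3835e+11
Tsurr^4 = 1.1883e+10
Q = 0.7520 * 5.67e-8 * 1.3280 * 1.2646e+11 = 7160.8885 W

7160.8885 W


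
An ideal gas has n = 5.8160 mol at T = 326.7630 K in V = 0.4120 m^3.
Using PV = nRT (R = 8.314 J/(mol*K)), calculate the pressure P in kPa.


P = nRT/V = 5.8160 * 8.314 * 326.7630 / 0.4120
= 15800.3713 / 0.4120 = 38350.4158 Pa = 38.3504 kPa

38.3504 kPa


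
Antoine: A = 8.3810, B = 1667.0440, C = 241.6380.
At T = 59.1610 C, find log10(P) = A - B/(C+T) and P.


C+T = 300.7990
B/(C+T) = 5.5421
log10(P) = 8.3810 - 5.5421 = 2.8389
P = 10^2.8389 = 690.1556 mmHg

690.1556 mmHg


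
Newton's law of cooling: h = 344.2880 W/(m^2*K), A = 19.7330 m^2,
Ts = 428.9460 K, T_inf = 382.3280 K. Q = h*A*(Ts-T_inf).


dT = 46.6180 K
Q = 344.2880 * 19.7330 * 46.6180 = 316715.0049 W

316715.0049 W


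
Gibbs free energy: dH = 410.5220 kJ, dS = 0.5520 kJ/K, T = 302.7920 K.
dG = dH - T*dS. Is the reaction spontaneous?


T*dS = 302.7920 * 0.5520 = 167.1412 kJ
dG = 410.5220 - 167.1412 = 243.3808 kJ (non-spontaneous)

dG = 243.3808 kJ, non-spontaneous


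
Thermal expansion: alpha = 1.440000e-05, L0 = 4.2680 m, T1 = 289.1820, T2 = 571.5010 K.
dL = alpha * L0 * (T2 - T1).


dT = 282.3190 K
dL = 1.440000e-05 * 4.2680 * 282.3190 = 0.017351 m
L_final = 4.285351 m

dL = 0.017351 m


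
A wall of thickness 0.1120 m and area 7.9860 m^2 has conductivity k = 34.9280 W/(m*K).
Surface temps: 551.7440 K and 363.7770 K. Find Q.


dT = 187.9670 K
Q = 34.9280 * 7.9860 * 187.9670 / 0.1120 = 468130.1486 W

468130.1486 W


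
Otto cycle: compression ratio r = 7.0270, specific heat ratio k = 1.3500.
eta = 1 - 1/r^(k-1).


r^(k-1) = 1.9787
eta = 1 - 1/1.9787 = 0.4946 = 49.4605%

49.4605%


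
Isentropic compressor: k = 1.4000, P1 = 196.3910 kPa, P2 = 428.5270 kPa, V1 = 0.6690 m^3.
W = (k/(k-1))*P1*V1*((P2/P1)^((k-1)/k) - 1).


(k-1)/k = 0.2857
(P2/P1)^exp = 1.2497
W = 3.5000 * 196.3910 * 0.6690 * (1.2497 - 1) = 114.8382 kJ

114.8382 kJ


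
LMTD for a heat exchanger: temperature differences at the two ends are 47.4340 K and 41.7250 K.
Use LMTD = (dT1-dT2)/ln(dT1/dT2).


dT1/dT2 = 1.1368
ln(dT1/dT2) = 0.1282
LMTD = 5.7090 / 0.1282 = 44.5185 K

44.5185 K


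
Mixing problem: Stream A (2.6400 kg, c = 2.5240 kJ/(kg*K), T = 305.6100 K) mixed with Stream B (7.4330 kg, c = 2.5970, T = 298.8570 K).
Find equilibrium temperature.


num = 7805.3758
den = 25.9669
Tf = 300.5899 K

300.5899 K


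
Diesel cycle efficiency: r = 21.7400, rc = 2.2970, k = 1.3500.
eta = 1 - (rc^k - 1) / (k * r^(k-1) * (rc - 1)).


r^(k-1) = 2.9379
rc^k = 3.0730
eta = 0.5970 = 59.7012%

59.7012%


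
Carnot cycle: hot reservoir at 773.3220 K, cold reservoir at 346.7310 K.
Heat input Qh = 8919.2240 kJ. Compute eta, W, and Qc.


eta = 1 - 346.7310/773.3220 = 0.5516
W = 0.5516 * 8919.2240 = 4920.1506 kJ
Qc = 8919.2240 - 4920.1506 = 3999.0734 kJ

eta = 55.1634%, W = 4920.1506 kJ, Qc = 3999.0734 kJ


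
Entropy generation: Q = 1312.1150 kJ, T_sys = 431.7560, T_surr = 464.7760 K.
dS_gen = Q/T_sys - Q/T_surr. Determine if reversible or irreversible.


dS_sys = 1312.1150/431.7560 = 3.0390 kJ/K
dS_surr = -1312.1150/464.7760 = -2.8231 kJ/K
dS_gen = 3.0390 - 2.8231 = 0.2159 kJ/K (irreversible)

dS_gen = 0.2159 kJ/K, irreversible


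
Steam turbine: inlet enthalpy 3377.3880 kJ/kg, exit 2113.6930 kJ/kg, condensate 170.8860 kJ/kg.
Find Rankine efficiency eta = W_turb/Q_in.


W = 1263.6950 kJ/kg
Q_in = 3206.5020 kJ/kg
eta = 0.3941 = 39.4104%

eta = 39.4104%


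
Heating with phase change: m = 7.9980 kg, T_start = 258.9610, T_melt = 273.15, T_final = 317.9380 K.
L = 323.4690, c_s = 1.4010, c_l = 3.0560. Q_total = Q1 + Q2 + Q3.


Q1 (sensible, solid) = 7.9980 * 1.4010 * 14.1890 = 158.9906 kJ
Q2 (latent) = 7.9980 * 323.4690 = 2587.1051 kJ
Q3 (sensible, liquid) = 7.9980 * 3.0560 * 44.7880 = 1094.7033 kJ
Q_total = 3840.7989 kJ

3840.7989 kJ


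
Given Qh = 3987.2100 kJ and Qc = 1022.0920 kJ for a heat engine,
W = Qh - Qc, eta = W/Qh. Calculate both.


W = 3987.2100 - 1022.0920 = 2965.1180 kJ
eta = 2965.1180 / 3987.2100 = 0.7437 = 74.3657%

W = 2965.1180 kJ, eta = 74.3657%


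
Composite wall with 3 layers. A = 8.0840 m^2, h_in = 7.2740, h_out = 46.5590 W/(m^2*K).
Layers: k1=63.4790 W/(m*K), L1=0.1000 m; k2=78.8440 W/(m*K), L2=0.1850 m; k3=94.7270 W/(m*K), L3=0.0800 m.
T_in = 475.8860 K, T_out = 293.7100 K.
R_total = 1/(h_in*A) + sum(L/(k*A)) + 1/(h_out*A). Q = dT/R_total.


R_conv_in = 1/(7.2740*8.0840) = 0.0170
R_1 = 0.1000/(63.4790*8.0840) = 0.0002
R_2 = 0.1850/(78.8440*8.0840) = 0.0003
R_3 = 0.0800/(94.7270*8.0840) = 0.0001
R_conv_out = 1/(46.5590*8.0840) = 0.0027
R_total = 0.0203 K/W
Q = 182.1760 / 0.0203 = 8995.2836 W

R_total = 0.0203 K/W, Q = 8995.2836 W


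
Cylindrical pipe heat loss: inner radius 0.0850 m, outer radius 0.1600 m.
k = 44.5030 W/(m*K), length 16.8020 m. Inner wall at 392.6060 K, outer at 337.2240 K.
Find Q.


dT = 55.3820 K
ln(ro/ri) = 0.6325
Q = 2*pi*44.5030*16.8020*55.3820 / 0.6325 = 411360.6572 W

411360.6572 W


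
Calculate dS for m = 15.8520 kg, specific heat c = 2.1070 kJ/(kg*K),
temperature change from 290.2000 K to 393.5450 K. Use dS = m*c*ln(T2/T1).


T2/T1 = 1.3561
ln(T2/T1) = 0.3046
dS = 15.8520 * 2.1070 * 0.3046 = 10.1745 kJ/K

10.1745 kJ/K


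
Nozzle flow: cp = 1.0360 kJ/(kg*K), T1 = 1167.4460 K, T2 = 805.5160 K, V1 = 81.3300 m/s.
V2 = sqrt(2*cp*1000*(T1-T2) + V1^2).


dT = 361.9300 K
2*cp*1000*dT = 749918.9600
V1^2 = 6614.5689
V2 = sqrt(756533.5289) = 869.7894 m/s

869.7894 m/s


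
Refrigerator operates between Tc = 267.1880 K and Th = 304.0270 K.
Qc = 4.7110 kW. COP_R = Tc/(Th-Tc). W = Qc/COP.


COP = 267.1880 / 36.8390 = 7.2529
W = 4.7110 / 7.2529 = 0.6495 kW

COP = 7.2529, W = 0.6495 kW


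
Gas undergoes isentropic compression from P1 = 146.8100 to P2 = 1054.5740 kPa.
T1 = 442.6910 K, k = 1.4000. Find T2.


(k-1)/k = 0.2857
(P2/P1)^exp = 1.7566
T2 = 442.6910 * 1.7566 = 777.6138 K

777.6138 K


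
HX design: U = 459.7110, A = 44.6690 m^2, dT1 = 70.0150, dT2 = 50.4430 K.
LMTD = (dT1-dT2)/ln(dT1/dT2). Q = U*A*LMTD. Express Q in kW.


LMTD = 59.6952 K
Q = 459.7110 * 44.6690 * 59.6952 = 1225830.9658 W = 1225.8310 kW

1225.8310 kW


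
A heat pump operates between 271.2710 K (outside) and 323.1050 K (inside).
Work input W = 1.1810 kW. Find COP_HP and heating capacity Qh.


COP = 323.1050 / 51.8340 = 6.2335
Qh = 6.2335 * 1.1810 = 7.3617 kW

COP = 6.2335, Qh = 7.3617 kW


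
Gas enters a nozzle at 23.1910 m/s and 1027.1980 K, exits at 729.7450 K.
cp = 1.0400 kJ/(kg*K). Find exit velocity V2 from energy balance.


dT = 297.4530 K
2*cp*1000*dT = 618702.2400
V1^2 = 537.8225
V2 = sqrt(619240.0625) = 786.9181 m/s

786.9181 m/s


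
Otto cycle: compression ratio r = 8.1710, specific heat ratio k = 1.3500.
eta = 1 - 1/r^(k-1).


r^(k-1) = 2.0859
eta = 1 - 1/2.0859 = 0.5206 = 52.0594%

52.0594%


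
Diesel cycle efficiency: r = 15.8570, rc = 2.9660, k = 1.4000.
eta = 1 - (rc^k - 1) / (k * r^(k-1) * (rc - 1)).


r^(k-1) = 3.0206
rc^k = 4.5818
eta = 0.5692 = 56.9170%

56.9170%


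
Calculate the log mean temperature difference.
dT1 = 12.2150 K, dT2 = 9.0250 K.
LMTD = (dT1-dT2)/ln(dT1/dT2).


dT1/dT2 = 1.3535
ln(dT1/dT2) = 0.3027
LMTD = 3.1900 / 0.3027 = 10.5397 K

10.5397 K


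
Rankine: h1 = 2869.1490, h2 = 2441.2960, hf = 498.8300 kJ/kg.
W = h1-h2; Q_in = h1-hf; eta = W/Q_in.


W = 427.8530 kJ/kg
Q_in = 2370.3190 kJ/kg
eta = 0.1805 = 18.0504%

eta = 18.0504%


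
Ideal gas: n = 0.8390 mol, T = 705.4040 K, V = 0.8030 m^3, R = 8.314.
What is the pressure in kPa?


P = nRT/V = 0.8390 * 8.314 * 705.4040 / 0.8030
= 4920.5075 / 0.8030 = 6127.6557 Pa = 6.1277 kPa

6.1277 kPa


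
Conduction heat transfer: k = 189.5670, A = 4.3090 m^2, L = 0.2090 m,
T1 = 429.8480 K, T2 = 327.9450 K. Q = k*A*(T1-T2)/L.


dT = 101.9030 K
Q = 189.5670 * 4.3090 * 101.9030 / 0.2090 = 398272.1283 W

398272.1283 W


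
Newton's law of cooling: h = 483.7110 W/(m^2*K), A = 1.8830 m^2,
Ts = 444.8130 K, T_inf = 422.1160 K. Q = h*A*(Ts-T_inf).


dT = 22.6970 K
Q = 483.7110 * 1.8830 * 22.6970 = 20673.0589 W

20673.0589 W


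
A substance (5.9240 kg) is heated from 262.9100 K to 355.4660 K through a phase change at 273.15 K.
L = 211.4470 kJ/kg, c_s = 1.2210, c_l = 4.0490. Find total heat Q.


Q1 (sensible, solid) = 5.9240 * 1.2210 * 10.2400 = 74.0680 kJ
Q2 (latent) = 5.9240 * 211.4470 = 1252.6120 kJ
Q3 (sensible, liquid) = 5.9240 * 4.0490 * 82.3160 = 1974.4543 kJ
Q_total = 3301.1343 kJ

3301.1343 kJ


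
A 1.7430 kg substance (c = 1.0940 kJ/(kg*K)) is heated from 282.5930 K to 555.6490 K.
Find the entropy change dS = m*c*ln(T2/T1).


T2/T1 = 1.9663
ln(T2/T1) = 0.6761
dS = 1.7430 * 1.0940 * 0.6761 = 1.2893 kJ/K

1.2893 kJ/K


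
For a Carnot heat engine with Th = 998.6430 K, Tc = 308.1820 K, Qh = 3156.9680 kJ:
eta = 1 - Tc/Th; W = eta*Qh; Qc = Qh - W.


eta = 1 - 308.1820/998.6430 = 0.6914
W = 0.6914 * 3156.9680 = 2182.7252 kJ
Qc = 3156.9680 - 2182.7252 = 974.2428 kJ

eta = 69.1399%, W = 2182.7252 kJ, Qc = 974.2428 kJ


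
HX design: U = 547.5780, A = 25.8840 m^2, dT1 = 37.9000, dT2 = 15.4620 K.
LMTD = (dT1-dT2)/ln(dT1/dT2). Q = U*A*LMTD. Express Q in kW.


LMTD = 25.0266 K
Q = 547.5780 * 25.8840 * 25.0266 = 354714.8747 W = 354.7149 kW

354.7149 kW


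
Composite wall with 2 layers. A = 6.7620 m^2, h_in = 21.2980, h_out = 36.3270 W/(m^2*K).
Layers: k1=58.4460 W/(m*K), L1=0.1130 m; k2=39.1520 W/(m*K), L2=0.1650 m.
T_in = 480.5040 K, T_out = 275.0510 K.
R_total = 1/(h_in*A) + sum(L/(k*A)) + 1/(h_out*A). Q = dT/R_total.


R_conv_in = 1/(21.2980*6.7620) = 0.0069
R_1 = 0.1130/(58.4460*6.7620) = 0.0003
R_2 = 0.1650/(39.1520*6.7620) = 0.0006
R_conv_out = 1/(36.3270*6.7620) = 0.0041
R_total = 0.0119 K/W
Q = 205.4530 / 0.0119 = 17230.6002 W

R_total = 0.0119 K/W, Q = 17230.6002 W


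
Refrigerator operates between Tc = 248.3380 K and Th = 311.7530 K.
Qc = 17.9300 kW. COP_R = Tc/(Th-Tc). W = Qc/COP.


COP = 248.3380 / 63.4150 = 3.9161
W = 17.9300 / 3.9161 = 4.5786 kW

COP = 3.9161, W = 4.5786 kW


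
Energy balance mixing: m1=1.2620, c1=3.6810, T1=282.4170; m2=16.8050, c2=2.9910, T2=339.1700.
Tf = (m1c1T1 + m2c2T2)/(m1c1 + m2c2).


num = 18359.9039
den = 54.9092
Tf = 334.3686 K

334.3686 K


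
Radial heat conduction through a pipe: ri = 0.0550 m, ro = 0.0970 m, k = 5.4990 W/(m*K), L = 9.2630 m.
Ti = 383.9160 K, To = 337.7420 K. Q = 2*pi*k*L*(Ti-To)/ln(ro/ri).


dT = 46.1740 K
ln(ro/ri) = 0.5674
Q = 2*pi*5.4990*9.2630*46.1740 / 0.5674 = 26045.9629 W

26045.9629 W


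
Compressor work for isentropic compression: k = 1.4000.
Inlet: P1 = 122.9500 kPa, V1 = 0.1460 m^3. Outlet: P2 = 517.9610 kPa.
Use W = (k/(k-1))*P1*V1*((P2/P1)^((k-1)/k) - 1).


(k-1)/k = 0.2857
(P2/P1)^exp = 1.5082
W = 3.5000 * 122.9500 * 0.1460 * (1.5082 - 1) = 31.9266 kJ

31.9266 kJ


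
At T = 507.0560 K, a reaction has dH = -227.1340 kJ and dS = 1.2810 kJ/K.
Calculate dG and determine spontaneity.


T*dS = 507.0560 * 1.2810 = 649.5387 kJ
dG = -227.1340 - 649.5387 = -876.6727 kJ (spontaneous)

dG = -876.6727 kJ, spontaneous


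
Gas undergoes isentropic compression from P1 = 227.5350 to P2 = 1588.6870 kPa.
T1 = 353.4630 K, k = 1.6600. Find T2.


(k-1)/k = 0.3976
(P2/P1)^exp = 2.1655
T2 = 353.4630 * 2.1655 = 765.4314 K

765.4314 K


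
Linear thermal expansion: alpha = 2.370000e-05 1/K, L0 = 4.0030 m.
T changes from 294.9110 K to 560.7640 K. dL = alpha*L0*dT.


dT = 265.8530 K
dL = 2.370000e-05 * 4.0030 * 265.8530 = 0.025222 m
L_final = 4.028222 m

dL = 0.025222 m


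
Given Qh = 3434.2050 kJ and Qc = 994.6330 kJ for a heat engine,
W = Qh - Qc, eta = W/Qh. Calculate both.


W = 3434.2050 - 994.6330 = 2439.5720 kJ
eta = 2439.5720 / 3434.2050 = 0.7104 = 71.0375%

W = 2439.5720 kJ, eta = 71.0375%


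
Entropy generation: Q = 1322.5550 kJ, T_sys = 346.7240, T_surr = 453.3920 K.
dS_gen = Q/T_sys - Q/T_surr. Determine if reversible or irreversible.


dS_sys = 1322.5550/346.7240 = 3.8144 kJ/K
dS_surr = -1322.5550/453.3920 = -2.9170 kJ/K
dS_gen = 3.8144 - 2.9170 = 0.8974 kJ/K (irreversible)

dS_gen = 0.8974 kJ/K, irreversible


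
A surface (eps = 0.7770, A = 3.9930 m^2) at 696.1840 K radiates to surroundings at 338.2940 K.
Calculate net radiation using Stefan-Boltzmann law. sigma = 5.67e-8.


T^4 = 2.3491e+11
Tsurr^4 = 1.3097e+10
Q = 0.7770 * 5.67e-8 * 3.9930 * 2.2181e+11 = 39019.7424 W

39019.7424 W


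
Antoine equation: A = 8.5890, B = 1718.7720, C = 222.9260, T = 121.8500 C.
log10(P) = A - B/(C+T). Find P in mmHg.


C+T = 344.7760
B/(C+T) = 4.9852
log10(P) = 8.5890 - 4.9852 = 3.6038
P = 10^3.6038 = 4016.2008 mmHg

4016.2008 mmHg


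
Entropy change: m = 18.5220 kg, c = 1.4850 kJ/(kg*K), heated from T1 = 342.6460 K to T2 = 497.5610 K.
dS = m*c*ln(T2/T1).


T2/T1 = 1.4521
ln(T2/T1) = 0.3730
dS = 18.5220 * 1.4850 * 0.3730 = 10.2600 kJ/K

10.2600 kJ/K


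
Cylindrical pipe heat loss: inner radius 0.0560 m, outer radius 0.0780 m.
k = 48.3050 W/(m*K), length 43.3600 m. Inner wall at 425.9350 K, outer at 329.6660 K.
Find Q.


dT = 96.2690 K
ln(ro/ri) = 0.3314
Q = 2*pi*48.3050*43.3600*96.2690 / 0.3314 = 3823414.3087 W

3823414.3087 W


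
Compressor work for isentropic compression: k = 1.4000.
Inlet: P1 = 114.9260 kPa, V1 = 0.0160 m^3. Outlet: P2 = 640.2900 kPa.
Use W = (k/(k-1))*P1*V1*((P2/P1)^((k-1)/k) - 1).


(k-1)/k = 0.2857
(P2/P1)^exp = 1.6335
W = 3.5000 * 114.9260 * 0.0160 * (1.6335 - 1) = 4.0774 kJ

4.0774 kJ


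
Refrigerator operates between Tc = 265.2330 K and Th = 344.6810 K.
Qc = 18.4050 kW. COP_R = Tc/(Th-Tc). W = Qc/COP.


COP = 265.2330 / 79.4480 = 3.3384
W = 18.4050 / 3.3384 = 5.5130 kW

COP = 3.3384, W = 5.5130 kW


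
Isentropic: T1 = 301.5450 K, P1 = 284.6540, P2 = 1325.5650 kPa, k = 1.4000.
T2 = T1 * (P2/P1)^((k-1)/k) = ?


(k-1)/k = 0.2857
(P2/P1)^exp = 1.5520
T2 = 301.5450 * 1.5520 = 467.9864 K

467.9864 K


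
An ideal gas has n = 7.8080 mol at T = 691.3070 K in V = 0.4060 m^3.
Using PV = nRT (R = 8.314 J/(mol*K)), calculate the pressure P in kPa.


P = nRT/V = 7.8080 * 8.314 * 691.3070 / 0.4060
= 44876.6861 / 0.4060 = 110533.7096 Pa = 110.5337 kPa

110.5337 kPa


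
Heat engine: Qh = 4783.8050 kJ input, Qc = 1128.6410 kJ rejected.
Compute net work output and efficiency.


W = 4783.8050 - 1128.6410 = 3655.1640 kJ
eta = 3655.1640 / 4783.8050 = 0.7641 = 76.4070%

W = 3655.1640 kJ, eta = 76.4070%


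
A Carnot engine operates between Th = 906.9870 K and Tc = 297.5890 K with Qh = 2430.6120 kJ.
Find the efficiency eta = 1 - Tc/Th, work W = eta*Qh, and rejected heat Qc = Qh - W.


eta = 1 - 297.5890/906.9870 = 0.6719
W = 0.6719 * 2430.6120 = 1633.1106 kJ
Qc = 2430.6120 - 1633.1106 = 797.5014 kJ

eta = 67.1893%, W = 1633.1106 kJ, Qc = 797.5014 kJ


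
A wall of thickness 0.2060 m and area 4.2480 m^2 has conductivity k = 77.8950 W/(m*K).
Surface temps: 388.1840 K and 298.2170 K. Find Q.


dT = 89.9670 K
Q = 77.8950 * 4.2480 * 89.9670 / 0.2060 = 144514.0620 W

144514.0620 W


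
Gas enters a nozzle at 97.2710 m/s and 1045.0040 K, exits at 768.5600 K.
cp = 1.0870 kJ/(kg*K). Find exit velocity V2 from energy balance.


dT = 276.4440 K
2*cp*1000*dT = 600989.2560
V1^2 = 9461.6474
V2 = sqrt(610450.9034) = 781.3136 m/s

781.3136 m/s


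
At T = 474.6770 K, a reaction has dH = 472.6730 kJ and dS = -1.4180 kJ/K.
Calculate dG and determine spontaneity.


T*dS = 474.6770 * -1.4180 = -673.0920 kJ
dG = 472.6730 + 673.0920 = 1145.7650 kJ (non-spontaneous)

dG = 1145.7650 kJ, non-spontaneous


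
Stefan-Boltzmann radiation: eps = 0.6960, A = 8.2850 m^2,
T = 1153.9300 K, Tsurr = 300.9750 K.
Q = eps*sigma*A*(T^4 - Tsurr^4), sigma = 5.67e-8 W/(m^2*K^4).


T^4 = 1.7730e+12
Tsurr^4 = 8.2058e+09
Q = 0.6960 * 5.67e-8 * 8.2850 * 1.7648e+12 = 577016.2442 W

577016.2442 W


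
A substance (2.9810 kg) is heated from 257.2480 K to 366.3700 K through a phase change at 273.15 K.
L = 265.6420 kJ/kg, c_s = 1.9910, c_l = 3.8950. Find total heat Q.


Q1 (sensible, solid) = 2.9810 * 1.9910 * 15.9020 = 94.3811 kJ
Q2 (latent) = 2.9810 * 265.6420 = 791.8788 kJ
Q3 (sensible, liquid) = 2.9810 * 3.8950 * 93.2200 = 1082.3770 kJ
Q_total = 1968.6368 kJ

1968.6368 kJ


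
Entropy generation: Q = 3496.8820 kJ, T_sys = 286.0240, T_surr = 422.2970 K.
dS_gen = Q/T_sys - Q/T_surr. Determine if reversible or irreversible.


dS_sys = 3496.8820/286.0240 = 12.2258 kJ/K
dS_surr = -3496.8820/422.2970 = -8.2806 kJ/K
dS_gen = 12.2258 - 8.2806 = 3.9452 kJ/K (irreversible)

dS_gen = 3.9452 kJ/K, irreversible


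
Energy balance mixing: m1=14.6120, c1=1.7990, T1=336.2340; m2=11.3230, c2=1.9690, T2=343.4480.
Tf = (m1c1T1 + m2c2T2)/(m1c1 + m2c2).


num = 16495.7478
den = 48.5820
Tf = 339.5446 K

339.5446 K


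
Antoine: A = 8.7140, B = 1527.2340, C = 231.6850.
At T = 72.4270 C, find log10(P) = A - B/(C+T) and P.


C+T = 304.1120
B/(C+T) = 5.0219
log10(P) = 8.7140 - 5.0219 = 3.6921
P = 10^3.6921 = 4921.0088 mmHg

4921.0088 mmHg


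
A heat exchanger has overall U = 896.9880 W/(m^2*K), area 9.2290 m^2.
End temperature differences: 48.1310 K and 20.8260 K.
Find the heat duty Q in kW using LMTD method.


LMTD = 32.5943 K
Q = 896.9880 * 9.2290 * 32.5943 = 269825.1148 W = 269.8251 kW

269.8251 kW


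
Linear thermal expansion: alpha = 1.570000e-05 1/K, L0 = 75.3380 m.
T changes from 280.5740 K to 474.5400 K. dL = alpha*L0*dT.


dT = 193.9660 K
dL = 1.570000e-05 * 75.3380 * 193.9660 = 0.229424 m
L_final = 75.567424 m

dL = 0.229424 m


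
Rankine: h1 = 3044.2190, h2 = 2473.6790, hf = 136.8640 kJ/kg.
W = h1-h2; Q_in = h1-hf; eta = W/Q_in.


W = 570.5400 kJ/kg
Q_in = 2907.3550 kJ/kg
eta = 0.1962 = 19.6240%

eta = 19.6240%


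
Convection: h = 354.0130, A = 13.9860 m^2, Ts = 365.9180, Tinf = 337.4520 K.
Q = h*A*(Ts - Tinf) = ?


dT = 28.4660 K
Q = 354.0130 * 13.9860 * 28.4660 = 140941.5941 W

140941.5941 W
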